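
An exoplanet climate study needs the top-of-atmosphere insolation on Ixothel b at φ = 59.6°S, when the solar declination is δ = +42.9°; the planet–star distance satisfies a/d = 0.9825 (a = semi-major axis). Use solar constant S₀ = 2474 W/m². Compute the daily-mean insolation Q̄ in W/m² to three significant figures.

cos H₀ = −tan(-59.6°) tan(+42.900°) = 1.5839 ≥ 1 ⇒ polar night, H₀ = 0 and Q̄ = 0.
Inverse-square distance factor (a/d)² = 0.9825² = 0.965306.

Q̄ ≈ 0.00 W/m²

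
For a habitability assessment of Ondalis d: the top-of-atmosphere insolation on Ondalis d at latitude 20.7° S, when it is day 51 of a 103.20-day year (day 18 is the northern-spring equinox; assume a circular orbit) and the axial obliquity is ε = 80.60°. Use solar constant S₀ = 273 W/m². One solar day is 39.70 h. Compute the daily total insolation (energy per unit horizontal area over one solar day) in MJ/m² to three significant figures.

0.620 MJ/m²

Solar longitude: λ_s = 360° × (51 − 18)/103.20 = 115.116°.
sin δ = sin 80.60° × sin 115.116° = 0.89329, so δ = +63.290°.
cos H₀ = −tan(-20.7°) tan(+63.290°) = 0.7510, H₀ = 0.7213 rad.
Bracket: H₀ sin φ sin δ + cos φ cos δ sin H₀ = 0.7213×-0.35347×0.89329 + 0.93544×0.44948×0.66034 = -0.227751 + 0.277648 = 0.049897.
Q̄ = (S₀/π) × [bracket] = (273/π) × 0.049897 = 4.3360 W/m².
Daily total = Q̄ × 39.70 h × 3600 s/h = 4.3360 × 39.70 × 3600 / 10⁶ = 0.6197 MJ/m².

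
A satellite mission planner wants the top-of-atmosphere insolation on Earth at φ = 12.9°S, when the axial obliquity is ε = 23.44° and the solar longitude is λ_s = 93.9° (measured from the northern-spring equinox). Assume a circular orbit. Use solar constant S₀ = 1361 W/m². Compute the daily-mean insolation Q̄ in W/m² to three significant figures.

Q̄ ≈ 329 W/m²

Solar declination: sin δ = sin ε · sin λ_s = sin 23.44° × sin 93.9° = 0.39687, so δ = +23.382°.
cos H₀ = −tan(-12.9°) tan(+23.382°) = 0.0990, H₀ = 1.4716 rad.
Bracket: H₀ sin φ sin δ + cos φ cos δ sin H₀ = 1.4716×-0.22325×0.39687 + 0.97476×0.91788×0.99508 = -0.130386 + 0.890311 = 0.759925.
Q̄ = (S₀/π) × [bracket] = (1361/π) × 0.759925 = 329.2 W/m².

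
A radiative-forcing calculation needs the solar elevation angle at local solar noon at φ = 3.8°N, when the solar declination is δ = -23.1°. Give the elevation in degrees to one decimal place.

63.1°

At local noon the hour angle is zero, so the zenith angle equals |φ − δ| = |+3.8° − (-23.100°)| = 26.900°.
Elevation = 90° − 26.900° = 63.1°.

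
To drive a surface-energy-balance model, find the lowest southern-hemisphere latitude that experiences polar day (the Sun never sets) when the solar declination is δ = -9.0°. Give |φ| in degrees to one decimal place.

|φ| = 81.0°

Polar day requires cos H₀ = −tan φ tan δ ≤ −1, i.e. tan φ tan δ ≥ 1.
The boundary is |tan φ| · |tan δ| = 1, so |φ| = 90° − |δ| = 90° − 9.0° = 81.0° in the southern hemisphere.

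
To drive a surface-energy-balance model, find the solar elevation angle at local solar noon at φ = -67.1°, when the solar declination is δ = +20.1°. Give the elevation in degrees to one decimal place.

2.8°

At local noon the hour angle is zero, so the zenith angle equals |φ − δ| = |-67.1° − (+20.100°)| = 87.200°.
Elevation = 90° − 87.200° = 2.8°.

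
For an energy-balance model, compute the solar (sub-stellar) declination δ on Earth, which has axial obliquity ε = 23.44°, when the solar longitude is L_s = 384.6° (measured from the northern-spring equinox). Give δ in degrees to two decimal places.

δ = +9.53°

sin δ = sin ε · sin L_s = sin 23.44° × sin 384.6° = 0.165592.
δ = arcsin(0.165592) = +9.53°.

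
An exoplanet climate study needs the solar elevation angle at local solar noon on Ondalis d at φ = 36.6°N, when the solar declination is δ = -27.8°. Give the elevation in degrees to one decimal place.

25.6°

At local noon the hour angle is zero, so the zenith angle equals |φ − δ| = |+36.6° − (-27.800°)| = 64.400°.
Elevation = 90° − 64.400° = 25.6°.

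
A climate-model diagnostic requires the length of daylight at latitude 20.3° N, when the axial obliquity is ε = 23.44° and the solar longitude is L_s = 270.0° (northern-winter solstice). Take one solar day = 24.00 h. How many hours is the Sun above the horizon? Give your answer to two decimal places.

10.77 h

Solar declination: sin δ = sin ε · sin L_s = sin 23.44° × sin 270.0° = -0.39779, so δ = -23.440°.
cos h₀ = −tan ϕ · tan δ = −tan(+20.3°) × tan(-23.440°) = 0.1604, so h₀ = 1.4097 rad = 80.77°.
Daylight = 2h₀/(2π) × 24.00 h = (1.4097/π) × 24.00 = 10.77 h.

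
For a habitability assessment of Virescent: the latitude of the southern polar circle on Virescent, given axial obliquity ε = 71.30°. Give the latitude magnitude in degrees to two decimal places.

18.70°

The polar circle is the lowest latitude that experiences at least one full rotation of continuous darkness at the northern-summer solstice; it lies at |φ| = 90° − ε = 90° − 71.30° = 18.70°.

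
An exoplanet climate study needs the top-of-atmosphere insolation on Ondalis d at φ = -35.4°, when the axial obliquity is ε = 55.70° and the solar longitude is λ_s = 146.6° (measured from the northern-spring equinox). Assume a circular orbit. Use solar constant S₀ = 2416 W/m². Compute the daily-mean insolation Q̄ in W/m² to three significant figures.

Q̄ ≈ 277 W/m²

Solar declination: sin δ = sin ε · sin λ_s = sin 55.70° × sin 146.6° = 0.45475, so δ = +27.049°.
cos H₀ = −tan(-35.4°) tan(+27.049°) = 0.3629, H₀ = 1.1995 rad.
Bracket: H₀ sin φ sin δ + cos φ cos δ sin H₀ = 1.1995×-0.57928×0.45475 + 0.81513×0.89062×0.93184 = -0.315981 + 0.676489 = 0.360508.
Q̄ = (S₀/π) × [bracket] = (2416/π) × 0.360508 = 277.2 W/m².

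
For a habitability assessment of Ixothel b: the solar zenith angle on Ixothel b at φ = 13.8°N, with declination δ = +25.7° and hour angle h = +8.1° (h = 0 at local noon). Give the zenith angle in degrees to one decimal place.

cos θ_z = sin φ sin δ + cos φ cos δ cos h = 0.103442 + 0.866337 = 0.969779.
θ_z = arccos(0.969779) = 14.1°.

θ_z = 14.1°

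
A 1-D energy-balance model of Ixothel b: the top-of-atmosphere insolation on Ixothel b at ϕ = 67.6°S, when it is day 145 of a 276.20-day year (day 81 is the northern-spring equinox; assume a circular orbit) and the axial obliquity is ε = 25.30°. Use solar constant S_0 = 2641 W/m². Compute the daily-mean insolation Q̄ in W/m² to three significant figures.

Q̄ ≈ 0.00 W/m²

Solar longitude: L_s = 360° × (145 − 81)/276.20 = 83.418°.
sin δ = sin 25.30° × sin 83.418° = 0.42454, so δ = +25.122°.
cos h₀ = −tan(-67.6°) tan(+25.122°) = 1.1376 ≥ 1 ⇒ polar night, h₀ = 0 and Q̄ = 0.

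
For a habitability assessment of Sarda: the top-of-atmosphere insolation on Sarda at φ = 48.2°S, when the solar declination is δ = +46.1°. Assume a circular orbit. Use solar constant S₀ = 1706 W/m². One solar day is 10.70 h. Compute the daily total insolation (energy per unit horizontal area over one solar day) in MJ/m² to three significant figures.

0.00 MJ/m²

cos H₀ = −tan(-48.2°) tan(+46.100°) = 1.1622 ≥ 1 ⇒ polar night, H₀ = 0 and Q̄ = 0.
Daily total = Q̄ × 10.70 h × 3600 s/h = 0.00 MJ/m².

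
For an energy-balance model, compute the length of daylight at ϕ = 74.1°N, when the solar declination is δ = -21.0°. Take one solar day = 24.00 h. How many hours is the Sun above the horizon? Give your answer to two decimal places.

cos h₀ = −tan ϕ · tan δ = 1.3476 ≥ 1, so the Sun never rises (polar night) and h₀ = 0.
Daylight = 2h₀/(2π) × 24.00 h = (0.0000/π) × 24.00 = 0.00 h.

0.00 h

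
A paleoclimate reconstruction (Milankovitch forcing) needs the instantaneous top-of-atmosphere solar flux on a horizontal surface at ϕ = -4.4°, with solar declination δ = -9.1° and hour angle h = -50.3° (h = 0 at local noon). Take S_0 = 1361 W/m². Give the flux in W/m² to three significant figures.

872 W/m²

cos θ_z = sin ϕ sin δ + cos ϕ cos δ cos h = 0.012134 + 0.628869 = 0.641003.
Flux = S_0 · cos θ_z = 1361 × 0.641003 = 872.4 W/m².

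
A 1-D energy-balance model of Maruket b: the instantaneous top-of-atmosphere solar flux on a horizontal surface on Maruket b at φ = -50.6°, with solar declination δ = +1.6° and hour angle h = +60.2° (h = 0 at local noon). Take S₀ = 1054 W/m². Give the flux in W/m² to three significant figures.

cos θ_z = sin φ sin δ + cos φ cos δ cos h = -0.021576 + 0.315322 = 0.293746.
Flux = S₀ · cos θ_z = 1054 × 0.293746 = 309.6 W/m².

310 W/m²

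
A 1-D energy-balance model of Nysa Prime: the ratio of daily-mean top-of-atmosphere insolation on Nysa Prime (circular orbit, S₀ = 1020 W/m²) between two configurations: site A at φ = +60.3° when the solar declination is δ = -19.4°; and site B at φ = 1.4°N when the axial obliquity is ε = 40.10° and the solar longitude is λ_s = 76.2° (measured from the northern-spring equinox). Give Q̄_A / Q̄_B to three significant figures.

Q̄_A / Q̄_B ≈ 0.132

— Configuration A (φ=+60.3°):
cos H₀ = −tan(+60.3°) tan(-19.400°) = 0.6174, H₀ = 0.9054 rad.
Bracket: H₀ sin φ sin δ + cos φ cos δ sin H₀ = 0.9054×0.86863×-0.33216 + 0.49546×0.94322×0.78665 = -0.261230 + 0.367623 = 0.106393.
Q̄ = (S₀/π) × [bracket] = (1020/π) × 0.106393 = 34.543 W/m².
— Configuration B (φ=+1.4°):
Solar declination: sin δ = sin ε · sin λ_s = sin 40.10° × sin 76.2° = 0.62553, so δ = +38.721°.
cos H₀ = −tan(+1.4°) tan(+38.721°) = -0.0196, H₀ = 1.5904 rad.
Bracket: H₀ sin φ sin δ + cos φ cos δ sin H₀ = 1.5904×0.02443×0.62553 + 0.99970×0.78020×0.99981 = 0.024304 + 0.779818 = 0.804122.
Q̄ = (S₀/π) × [bracket] = (1020/π) × 0.804122 = 261.08 W/m².
Ratio Q̄_A / Q̄_B = 34.543 / 261.08 = 0.1323.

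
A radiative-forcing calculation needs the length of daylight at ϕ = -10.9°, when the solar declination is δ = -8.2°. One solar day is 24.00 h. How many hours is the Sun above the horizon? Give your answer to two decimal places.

12.21 h

cos h₀ = −tan ϕ · tan δ = −tan(-10.9°) × tan(-8.200°) = -0.0277, so h₀ = 1.5985 rad = 91.59°.
Daylight = 2h₀/(2π) × 24.00 h = (1.5985/π) × 24.00 = 12.21 h.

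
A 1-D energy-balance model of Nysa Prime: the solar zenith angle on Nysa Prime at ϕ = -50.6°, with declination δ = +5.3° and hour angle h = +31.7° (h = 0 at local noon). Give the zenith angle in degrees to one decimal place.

cos θ_z = sin ϕ sin δ + cos ϕ cos δ cos h = -0.071378 + 0.537727 = 0.466349.
θ_z = arccos(0.466349) = 62.2°.

θ_z = 62.2°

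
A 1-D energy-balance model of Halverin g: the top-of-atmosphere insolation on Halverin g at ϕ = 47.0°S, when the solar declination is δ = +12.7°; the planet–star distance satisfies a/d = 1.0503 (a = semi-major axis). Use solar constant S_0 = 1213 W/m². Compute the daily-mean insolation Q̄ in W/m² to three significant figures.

Q̄ ≈ 184 W/m²

cos h₀ = −tan(-47.0°) tan(+12.700°) = 0.2417, h₀ = 1.3267 rad.
Bracket: h₀ sin ϕ sin δ + cos ϕ cos δ sin h₀ = 1.3267×-0.73135×0.21985 + 0.68200×0.97553×0.97036 = -0.213317 + 0.645592 = 0.432275.
Inverse-square distance factor (a/d)² = 1.0503² = 1.103130.
Q̄ = (S_0/π) × 1.103130 × [bracket] = (1213/π) × 1.103130 × 0.432275 = 184.1 W/m².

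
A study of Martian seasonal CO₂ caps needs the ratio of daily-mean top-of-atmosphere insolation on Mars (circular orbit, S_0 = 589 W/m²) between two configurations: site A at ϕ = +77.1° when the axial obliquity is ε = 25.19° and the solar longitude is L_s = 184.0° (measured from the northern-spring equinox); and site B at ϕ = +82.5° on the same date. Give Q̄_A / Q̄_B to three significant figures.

Q̄_A / Q̄_B ≈ 2.05

— Configuration A (ϕ=+77.1°):
Solar declination: sin δ = sin ε · sin L_s = sin 25.19° × sin 184.0° = -0.02969, so δ = -1.701°.
cos h₀ = −tan(+77.1°) tan(-1.701°) = 0.1297, h₀ = 1.4407 rad.
Bracket: h₀ sin ϕ sin δ + cos ϕ cos δ sin h₀ = 1.4407×0.97476×-0.02969 + 0.22325×0.99956×0.99155 = -0.041695 + 0.221266 = 0.179571.
Q̄ = (S_0/π) × [bracket] = (589/π) × 0.179571 = 33.667 W/m².
— Configuration B (ϕ=+82.5°):
cos h₀ = −tan(+82.5°) tan(-1.701°) = 0.2256, h₀ = 1.3432 rad.
Bracket: h₀ sin ϕ sin δ + cos ϕ cos δ sin h₀ = 1.3432×0.99144×-0.02969 + 0.13053×0.99956×0.97422 = -0.039538 + 0.127109 = 0.087571.
Q̄ = (S_0/π) × [bracket] = (589/π) × 0.087571 = 16.418 W/m².
Ratio Q̄_A / Q̄_B = 33.667 / 16.418 = 2.051.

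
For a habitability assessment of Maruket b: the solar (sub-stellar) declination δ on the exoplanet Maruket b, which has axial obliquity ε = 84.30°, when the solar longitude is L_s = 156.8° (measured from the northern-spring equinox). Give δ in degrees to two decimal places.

δ = +23.08°

sin δ = sin ε · sin L_s = sin 84.30° × sin 156.8° = 0.391994.
δ = arcsin(0.391994) = +23.08°.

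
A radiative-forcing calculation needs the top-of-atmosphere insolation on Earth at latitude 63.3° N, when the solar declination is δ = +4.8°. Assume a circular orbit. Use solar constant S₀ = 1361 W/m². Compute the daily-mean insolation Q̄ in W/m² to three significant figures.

Q̄ ≈ 248 W/m²

cos H₀ = −tan(+63.3°) tan(+4.800°) = -0.1670, H₀ = 1.7385 rad.
Bracket: H₀ sin φ sin δ + cos φ cos δ sin H₀ = 1.7385×0.89337×0.08368 + 0.44932×0.99649×0.98596 = 0.129965 + 0.441457 = 0.571422.
Q̄ = (S₀/π) × [bracket] = (1361/π) × 0.571422 = 247.6 W/m².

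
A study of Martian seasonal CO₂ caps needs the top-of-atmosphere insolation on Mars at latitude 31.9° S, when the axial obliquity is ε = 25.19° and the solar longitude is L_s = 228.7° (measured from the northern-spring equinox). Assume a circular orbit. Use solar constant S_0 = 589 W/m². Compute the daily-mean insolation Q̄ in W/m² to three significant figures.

Solar declination: sin δ = sin ε · sin L_s = sin 25.19° × sin 228.7° = -0.31975, so δ = -18.648°.
cos h₀ = −tan(-31.9°) tan(-18.648°) = -0.2101, h₀ = 1.7824 rad.
Bracket: h₀ sin ϕ sin δ + cos ϕ cos δ sin h₀ = 1.7824×-0.52844×-0.31975 + 0.84897×0.94750×0.97769 = 0.301170 + 0.786453 = 1.087623.
Q̄ = (S_0/π) × [bracket] = (589/π) × 1.087623 = 203.9 W/m².

Q̄ ≈ 204 W/m²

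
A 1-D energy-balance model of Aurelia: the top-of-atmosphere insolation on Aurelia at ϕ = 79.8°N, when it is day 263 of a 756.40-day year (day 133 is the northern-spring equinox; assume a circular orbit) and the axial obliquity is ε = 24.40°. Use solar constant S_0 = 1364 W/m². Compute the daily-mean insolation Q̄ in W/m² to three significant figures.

Solar longitude: L_s = 360° × (263 − 133)/756.40 = 61.872°.
sin δ = sin 24.40° × sin 61.872° = 0.36432, so δ = +21.365°.
cos h₀ = −tan(+79.8°) tan(+21.365°) = -2.1742 ≤ −1 ⇒ polar day, h₀ = π.
Bracket: h₀ sin ϕ sin δ + cos ϕ cos δ sin h₀ = 3.1416×0.98420×0.36432 + 0.17708×0.93128×0.00000 = 1.126464 + 0.000000 = 1.126464.
Q̄ = (S_0/π) × [bracket] = (1364/π) × 1.126464 = 489.1 W/m².

Q̄ ≈ 489 W/m²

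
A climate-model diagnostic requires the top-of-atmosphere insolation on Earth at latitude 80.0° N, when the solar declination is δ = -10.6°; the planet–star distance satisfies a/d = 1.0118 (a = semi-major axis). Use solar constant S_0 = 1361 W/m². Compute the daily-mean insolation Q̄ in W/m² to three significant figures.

cos h₀ = −tan(+80.0°) tan(-10.600°) = 1.0614 ≥ 1 ⇒ polar night, h₀ = 0 and Q̄ = 0.
Inverse-square distance factor (a/d)² = 1.0118² = 1.023739.

Q̄ ≈ 0.00 W/m²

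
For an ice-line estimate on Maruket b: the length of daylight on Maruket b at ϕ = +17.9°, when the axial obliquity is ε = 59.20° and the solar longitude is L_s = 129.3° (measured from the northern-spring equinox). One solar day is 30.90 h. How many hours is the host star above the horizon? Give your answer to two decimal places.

18.32 h

Solar declination: sin δ = sin ε · sin L_s = sin 59.20° × sin 129.3° = 0.66470, so δ = +41.659°.
cos h₀ = −tan ϕ · tan δ = −tan(+17.9°) × tan(+41.659°) = -0.2874, so h₀ = 1.8623 rad = 106.70°.
Daylight = 2h₀/(2π) × 30.90 h = (1.8623/π) × 30.90 = 18.32 h.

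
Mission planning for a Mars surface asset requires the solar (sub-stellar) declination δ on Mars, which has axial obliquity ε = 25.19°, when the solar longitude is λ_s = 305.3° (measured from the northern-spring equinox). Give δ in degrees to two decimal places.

sin δ = sin ε · sin λ_s = sin 25.19° × sin 305.3° = -0.347366.
δ = arcsin(-0.347366) = -20.33°.

δ = -20.33°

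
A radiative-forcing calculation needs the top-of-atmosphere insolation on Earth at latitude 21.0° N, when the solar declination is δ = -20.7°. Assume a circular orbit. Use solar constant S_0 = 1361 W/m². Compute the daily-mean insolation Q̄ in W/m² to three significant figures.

cos h₀ = −tan(+21.0°) tan(-20.700°) = 0.1451, h₀ = 1.4252 rad.
Bracket: h₀ sin ϕ sin δ + cos ϕ cos δ sin h₀ = 1.4252×0.35837×-0.35347 + 0.93358×0.93544×0.98942 = -0.180534 + 0.864068 = 0.683534.
Q̄ = (S_0/π) × [bracket] = (1361/π) × 0.683534 = 296.1 W/m².

Q̄ ≈ 296 W/m²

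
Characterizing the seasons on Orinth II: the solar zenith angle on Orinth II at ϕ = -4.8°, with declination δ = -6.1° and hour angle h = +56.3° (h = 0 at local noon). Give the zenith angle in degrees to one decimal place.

θ_z = 56.0°

cos θ_z = sin ϕ sin δ + cos ϕ cos δ cos h = 0.008892 + 0.549768 = 0.558660.
θ_z = arccos(0.558660) = 56.0°.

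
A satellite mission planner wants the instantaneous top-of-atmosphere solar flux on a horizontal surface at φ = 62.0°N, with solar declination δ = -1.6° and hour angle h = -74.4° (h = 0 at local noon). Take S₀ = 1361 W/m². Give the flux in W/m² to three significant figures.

138 W/m²

cos θ_z = sin φ sin δ + cos φ cos δ cos h = -0.024653 + 0.126201 = 0.101548.
Flux = S₀ · cos θ_z = 1361 × 0.101548 = 138.2 W/m².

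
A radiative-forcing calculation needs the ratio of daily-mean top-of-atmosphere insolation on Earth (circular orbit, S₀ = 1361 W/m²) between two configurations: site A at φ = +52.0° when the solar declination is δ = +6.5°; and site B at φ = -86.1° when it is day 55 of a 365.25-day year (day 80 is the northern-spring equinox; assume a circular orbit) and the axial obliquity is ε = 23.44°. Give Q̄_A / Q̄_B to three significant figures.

— Configuration A (φ=+52.0°):
cos H₀ = −tan(+52.0°) tan(+6.500°) = -0.1458, H₀ = 1.7171 rad.
Bracket: H₀ sin φ sin δ + cos φ cos δ sin H₀ = 1.7171×0.78801×0.11320 + 0.61566×0.99357×0.98931 = 0.153170 + 0.605162 = 0.758332.
Q̄ = (S₀/π) × [bracket] = (1361/π) × 0.758332 = 328.52 W/m².
— Configuration B (φ=-86.1°):
Solar longitude: λ_s = 360° × (55 − 80)/365.25 = -24.641°, i.e. -24.641° + 360° = 335.359°.
sin δ = sin 23.44° × sin 335.359° = -0.16585, so δ = -9.547°.
cos H₀ = −tan(-86.1°) tan(-9.547°) = -2.4669 ≤ −1 ⇒ polar day, H₀ = π.
Bracket: H₀ sin φ sin δ + cos φ cos δ sin H₀ = 3.1416×-0.99768×-0.16585 + 0.06802×0.98615×0.00000 = 0.519826 + 0.000000 = 0.519826.
Q̄ = (S₀/π) × [bracket] = (1361/π) × 0.519826 = 225.20 W/m².
Ratio Q̄_A / Q̄_B = 328.52 / 225.20 = 1.459.

Q̄_A / Q̄_B ≈ 1.46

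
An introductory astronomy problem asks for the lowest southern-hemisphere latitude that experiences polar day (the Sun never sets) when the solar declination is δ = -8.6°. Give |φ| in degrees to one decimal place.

Polar day requires cos H₀ = −tan φ tan δ ≤ −1, i.e. tan φ tan δ ≥ 1.
The boundary is |tan φ| · |tan δ| = 1, so |φ| = 90° − |δ| = 90° − 8.6° = 81.4° in the southern hemisphere.

|φ| = 81.4°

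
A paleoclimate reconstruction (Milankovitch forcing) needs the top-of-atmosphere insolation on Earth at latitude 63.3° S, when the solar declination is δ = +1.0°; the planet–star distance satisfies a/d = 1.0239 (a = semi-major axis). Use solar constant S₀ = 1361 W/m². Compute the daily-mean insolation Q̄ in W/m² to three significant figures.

cos H₀ = −tan(-63.3°) tan(+1.000°) = 0.0347, H₀ = 1.5361 rad.
Bracket: H₀ sin φ sin δ + cos φ cos δ sin H₀ = 1.5361×-0.89337×0.01745 + 0.44932×0.99985×0.99940 = -0.023947 + 0.448983 = 0.425036.
Inverse-square distance factor (a/d)² = 1.0239² = 1.048371.
Q̄ = (S₀/π) × 1.048371 × [bracket] = (1361/π) × 1.048371 × 0.425036 = 193.0 W/m².

Q̄ ≈ 193 W/m²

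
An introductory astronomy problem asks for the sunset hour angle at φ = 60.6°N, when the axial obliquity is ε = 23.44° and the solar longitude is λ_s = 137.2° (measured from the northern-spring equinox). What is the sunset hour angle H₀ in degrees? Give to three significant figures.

H₀ = 120°

Solar declination: sin δ = sin ε · sin λ_s = sin 23.44° × sin 137.2° = 0.27027, so δ = +15.681°.
cos H₀ = −tan φ · tan δ = −tan(+60.6°) × tan(+15.681°) = -0.4982, so H₀ = 2.0923 rad = 119.88°.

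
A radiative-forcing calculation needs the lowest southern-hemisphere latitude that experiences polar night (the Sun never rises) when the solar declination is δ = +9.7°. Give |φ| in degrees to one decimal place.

Polar night requires cos H₀ = −tan φ tan δ ≥ 1, i.e. tan φ tan δ ≤ −1.
The boundary is |tan φ| · |tan δ| = 1, so |φ| = 90° − |δ| = 90° − 9.7° = 80.3° in the southern hemisphere.

|φ| = 80.3°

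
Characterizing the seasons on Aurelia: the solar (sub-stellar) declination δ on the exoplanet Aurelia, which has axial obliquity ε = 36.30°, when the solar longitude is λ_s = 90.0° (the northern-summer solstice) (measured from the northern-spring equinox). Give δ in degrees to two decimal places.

sin δ = sin ε · sin λ_s = sin 36.30° × sin 90.0° = 0.592013.
δ = arcsin(0.592013) = +36.30°.

δ = +36.30°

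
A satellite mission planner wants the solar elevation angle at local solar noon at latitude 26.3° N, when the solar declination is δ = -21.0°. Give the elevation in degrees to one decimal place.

At local noon the hour angle is zero, so the zenith angle equals |φ − δ| = |+26.3° − (-21.000°)| = 47.300°.
Elevation = 90° − 47.300° = 42.7°.

42.7°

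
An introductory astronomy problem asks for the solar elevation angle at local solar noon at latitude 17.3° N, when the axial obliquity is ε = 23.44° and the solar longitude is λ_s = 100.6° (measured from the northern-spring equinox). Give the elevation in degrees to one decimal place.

84.3°

Solar declination: sin δ = sin ε · sin λ_s = sin 23.44° × sin 100.6° = 0.39100, so δ = +23.017°.
At local noon the hour angle is zero, so the zenith angle equals |φ − δ| = |+17.3° − (+23.017°)| = 5.717°.
Elevation = 90° − 5.717° = 84.3°.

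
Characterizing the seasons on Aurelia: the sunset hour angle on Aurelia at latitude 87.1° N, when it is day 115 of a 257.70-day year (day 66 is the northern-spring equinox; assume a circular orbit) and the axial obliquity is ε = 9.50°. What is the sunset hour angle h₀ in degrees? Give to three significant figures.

h₀ = 180°

Solar longitude: L_s = 360° × (115 − 66)/257.70 = 68.452°.
sin δ = sin 9.50° × sin 68.452° = 0.15351, so δ = +8.831°.
Sunrise equation: cos h₀ = −tan ϕ · tan δ = -3.0667 ≤ −1, so the host star never sets (polar day) and h₀ = π.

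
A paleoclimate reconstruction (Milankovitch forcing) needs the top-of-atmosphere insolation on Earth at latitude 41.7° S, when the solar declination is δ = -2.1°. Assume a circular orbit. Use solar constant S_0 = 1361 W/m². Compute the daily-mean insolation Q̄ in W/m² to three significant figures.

Q̄ ≈ 340 W/m²

cos h₀ = −tan(-41.7°) tan(-2.100°) = -0.0327, h₀ = 1.6035 rad.
Bracket: h₀ sin ϕ sin δ + cos ϕ cos δ sin h₀ = 1.6035×-0.66523×-0.03664 + 0.74664×0.99933×0.99947 = 0.039084 + 0.745744 = 0.784828.
Q̄ = (S_0/π) × [bracket] = (1361/π) × 0.784828 = 340.0 W/m².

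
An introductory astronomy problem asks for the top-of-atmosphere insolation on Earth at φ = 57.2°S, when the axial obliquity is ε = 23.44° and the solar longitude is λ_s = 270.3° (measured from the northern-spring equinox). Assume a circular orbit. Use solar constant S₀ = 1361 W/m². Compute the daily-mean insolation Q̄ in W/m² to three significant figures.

Solar declination: sin δ = sin ε · sin λ_s = sin 23.44° × sin 270.3° = -0.39778, so δ = -23.440°.
cos H₀ = −tan(-57.2°) tan(-23.440°) = -0.6728, H₀ = 2.3087 rad.
Bracket: H₀ sin φ sin δ + cos φ cos δ sin H₀ = 2.3087×-0.84057×-0.39778 + 0.54171×0.91748×0.73987 = 0.771941 + 0.367721 = 1.139662.
Q̄ = (S₀/π) × [bracket] = (1361/π) × 1.139662 = 493.7 W/m².

Q̄ ≈ 494 W/m²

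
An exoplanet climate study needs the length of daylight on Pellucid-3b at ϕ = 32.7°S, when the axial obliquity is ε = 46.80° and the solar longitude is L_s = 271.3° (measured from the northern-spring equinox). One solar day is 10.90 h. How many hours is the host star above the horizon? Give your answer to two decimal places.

Solar declination: sin δ = sin ε · sin L_s = sin 46.80° × sin 271.3° = -0.72878, so δ = -46.784°.
cos h₀ = −tan ϕ · tan δ = −tan(-32.7°) × tan(-46.784°) = -0.6833, so h₀ = 2.3230 rad = 133.10°.
Daylight = 2h₀/(2π) × 10.90 h = (2.3230/π) × 10.90 = 8.06 h.

8.06 h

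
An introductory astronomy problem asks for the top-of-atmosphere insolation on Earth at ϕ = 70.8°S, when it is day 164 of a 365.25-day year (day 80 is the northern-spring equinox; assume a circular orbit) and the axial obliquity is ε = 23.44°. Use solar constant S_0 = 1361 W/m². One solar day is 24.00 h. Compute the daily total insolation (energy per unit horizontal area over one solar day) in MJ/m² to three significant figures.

Solar longitude: L_s = 360° × (164 − 80)/365.25 = 82.793°.
sin δ = sin 23.44° × sin 82.793° = 0.39465, so δ = +23.244°.
cos h₀ = −tan(-70.8°) tan(+23.244°) = 1.2334 ≥ 1 ⇒ polar night, h₀ = 0 and Q̄ = 0.
Daily total = Q̄ × 24.00 h × 3600 s/h = 0.00 MJ/m².

0.00 MJ/m²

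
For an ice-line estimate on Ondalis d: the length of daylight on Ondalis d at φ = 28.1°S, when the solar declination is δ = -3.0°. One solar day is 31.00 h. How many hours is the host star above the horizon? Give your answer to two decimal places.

cos H₀ = −tan φ · tan δ = −tan(-28.1°) × tan(-3.000°) = -0.0280, so H₀ = 1.5988 rad = 91.60°.
Daylight = 2H₀/(2π) × 31.00 h = (1.5988/π) × 31.00 = 15.78 h.

15.78 h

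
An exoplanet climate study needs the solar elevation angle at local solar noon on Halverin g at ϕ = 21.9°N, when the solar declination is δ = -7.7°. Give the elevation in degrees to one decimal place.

At local noon the hour angle is zero, so the zenith angle equals |ϕ − δ| = |+21.9° − (-7.700°)| = 29.600°.
Elevation = 90° − 29.600° = 60.4°.

60.4°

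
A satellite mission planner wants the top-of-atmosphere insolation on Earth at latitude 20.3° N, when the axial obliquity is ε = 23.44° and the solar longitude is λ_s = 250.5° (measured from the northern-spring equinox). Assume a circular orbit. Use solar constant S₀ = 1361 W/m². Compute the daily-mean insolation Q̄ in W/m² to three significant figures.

Solar declination: sin δ = sin ε · sin λ_s = sin 23.44° × sin 250.5° = -0.37497, so δ = -22.023°.
cos H₀ = −tan(+20.3°) tan(-22.023°) = 0.1496, H₀ = 1.4206 rad.
Bracket: H₀ sin φ sin δ + cos φ cos δ sin H₀ = 1.4206×0.34694×-0.37497 + 0.93789×0.92704×0.98874 = -0.184809 + 0.859671 = 0.674862.
Q̄ = (S₀/π) × [bracket] = (1361/π) × 0.674862 = 292.4 W/m².

Q̄ ≈ 292 W/m²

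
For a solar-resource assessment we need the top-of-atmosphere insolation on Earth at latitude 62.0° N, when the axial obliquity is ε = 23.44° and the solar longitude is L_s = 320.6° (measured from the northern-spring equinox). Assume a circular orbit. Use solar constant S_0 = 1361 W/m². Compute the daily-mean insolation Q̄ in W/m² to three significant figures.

Q̄ ≈ 69.3 W/m²

Solar declination: sin δ = sin ε · sin L_s = sin 23.44° × sin 320.6° = -0.25249, so δ = -14.625°.
cos h₀ = −tan(+62.0°) tan(-14.625°) = 0.4908, h₀ = 1.0578 rad.
Bracket: h₀ sin ϕ sin δ + cos ϕ cos δ sin h₀ = 1.0578×0.88295×-0.25249 + 0.46947×0.96760×0.87129 = -0.235822 + 0.395791 = 0.159969.
Q̄ = (S_0/π) × [bracket] = (1361/π) × 0.159969 = 69.30 W/m².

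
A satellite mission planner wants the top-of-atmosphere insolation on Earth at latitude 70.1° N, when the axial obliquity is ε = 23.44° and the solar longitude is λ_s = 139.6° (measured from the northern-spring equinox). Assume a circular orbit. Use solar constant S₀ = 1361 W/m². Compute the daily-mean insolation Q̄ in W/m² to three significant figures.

Solar declination: sin δ = sin ε · sin λ_s = sin 23.44° × sin 139.6° = 0.25781, so δ = +14.940°.
cos H₀ = −tan(+70.1°) tan(+14.940°) = -0.7371, H₀ = 2.3996 rad.
Bracket: H₀ sin φ sin δ + cos φ cos δ sin H₀ = 2.3996×0.94029×0.25781 + 0.34038×0.96619×0.67576 = 0.581702 + 0.222238 = 0.803940.
Q̄ = (S₀/π) × [bracket] = (1361/π) × 0.803940 = 348.3 W/m².

Q̄ ≈ 348 W/m²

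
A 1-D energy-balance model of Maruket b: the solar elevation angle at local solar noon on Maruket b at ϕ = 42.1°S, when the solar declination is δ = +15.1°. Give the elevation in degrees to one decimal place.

At local noon the hour angle is zero, so the zenith angle equals |ϕ − δ| = |-42.1° − (+15.100°)| = 57.200°.
Elevation = 90° − 57.200° = 32.8°.

32.8°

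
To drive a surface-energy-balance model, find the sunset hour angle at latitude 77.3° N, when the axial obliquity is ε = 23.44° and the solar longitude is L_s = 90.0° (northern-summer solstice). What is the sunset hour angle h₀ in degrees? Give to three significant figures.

Solar declination: sin δ = sin ε · sin L_s = sin 23.44° × sin 90.0° = 0.39779, so δ = +23.440°.
Sunrise equation: cos h₀ = −tan ϕ · tan δ = -1.9239 ≤ −1, so the Sun never sets (polar day) and h₀ = π.

h₀ = 180°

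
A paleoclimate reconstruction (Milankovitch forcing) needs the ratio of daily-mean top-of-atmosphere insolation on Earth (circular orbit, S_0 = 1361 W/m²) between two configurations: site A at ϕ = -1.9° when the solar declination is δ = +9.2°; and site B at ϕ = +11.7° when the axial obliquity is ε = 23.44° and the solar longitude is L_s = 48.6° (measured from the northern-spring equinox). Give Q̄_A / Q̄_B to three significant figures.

— Configuration A (ϕ=-1.9°):
cos h₀ = −tan(-1.9°) tan(+9.200°) = 0.0054, h₀ = 1.5654 rad.
Bracket: h₀ sin ϕ sin δ + cos ϕ cos δ sin h₀ = 1.5654×-0.03316×0.15988 + 0.99945×0.98714×0.99999 = -0.008299 + 0.986587 = 0.978288.
Q̄ = (S_0/π) × [bracket] = (1361/π) × 0.978288 = 423.81 W/m².
— Configuration B (ϕ=+11.7°):
Solar declination: sin δ = sin ε · sin L_s = sin 23.44° × sin 48.6° = 0.29839, so δ = +17.361°.
cos h₀ = −tan(+11.7°) tan(+17.361°) = -0.0647, h₀ = 1.6356 rad.
Bracket: h₀ sin ϕ sin δ + cos ϕ cos δ sin h₀ = 1.6356×0.20279×0.29839 + 0.97922×0.95445×0.99790 = 0.098971 + 0.932654 = 1.031625.
Q̄ = (S_0/π) × [bracket] = (1361/π) × 1.031625 = 446.92 W/m².
Ratio Q̄_A / Q̄_B = 423.81 / 446.92 = 0.9483.

Q̄_A / Q̄_B ≈ 0.948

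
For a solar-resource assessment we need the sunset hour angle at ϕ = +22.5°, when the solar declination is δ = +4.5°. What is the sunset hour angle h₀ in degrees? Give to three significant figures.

h₀ = 91.9°

cos h₀ = −tan ϕ · tan δ = −tan(+22.5°) × tan(+4.500°) = -0.0326, so h₀ = 1.6034 rad = 91.87°.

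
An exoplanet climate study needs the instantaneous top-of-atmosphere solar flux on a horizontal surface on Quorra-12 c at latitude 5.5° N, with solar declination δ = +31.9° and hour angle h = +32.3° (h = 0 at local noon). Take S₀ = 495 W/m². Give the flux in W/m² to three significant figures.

cos θ_z = sin φ sin δ + cos φ cos δ cos h = 0.050649 + 0.714300 = 0.764949.
Flux = S₀ · cos θ_z = 495 × 0.764949 = 378.6 W/m².

379 W/m²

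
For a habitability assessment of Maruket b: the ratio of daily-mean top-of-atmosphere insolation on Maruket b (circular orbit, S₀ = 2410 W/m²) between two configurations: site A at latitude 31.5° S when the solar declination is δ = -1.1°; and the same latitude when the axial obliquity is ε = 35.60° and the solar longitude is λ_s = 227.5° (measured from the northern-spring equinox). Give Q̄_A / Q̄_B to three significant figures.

— Configuration A (φ=-31.5°):
cos H₀ = −tan(-31.5°) tan(-1.100°) = -0.0118, H₀ = 1.5826 rad.
Bracket: H₀ sin φ sin δ + cos φ cos δ sin H₀ = 1.5826×-0.52250×-0.01920 + 0.85264×0.99982×0.99993 = 0.015877 + 0.852427 = 0.868304.
Q̄ = (S₀/π) × [bracket] = (2410/π) × 0.868304 = 666.10 W/m².
— Configuration B (φ=-31.5°):
Solar declination: sin δ = sin ε · sin λ_s = sin 35.60° × sin 227.5° = -0.42919, so δ = -25.416°.
cos H₀ = −tan(-31.5°) tan(-25.416°) = -0.2912, H₀ = 1.8663 rad.
Bracket: H₀ sin φ sin δ + cos φ cos δ sin H₀ = 1.8663×-0.52250×-0.42919 + 0.85264×0.90322×0.95667 = 0.418521 + 0.736752 = 1.155273.
Q̄ = (S₀/π) × [bracket] = (2410/π) × 1.155273 = 886.24 W/m².
Ratio Q̄_A / Q̄_B = 666.10 / 886.24 = 0.7516.

Q̄_A / Q̄_B ≈ 0.752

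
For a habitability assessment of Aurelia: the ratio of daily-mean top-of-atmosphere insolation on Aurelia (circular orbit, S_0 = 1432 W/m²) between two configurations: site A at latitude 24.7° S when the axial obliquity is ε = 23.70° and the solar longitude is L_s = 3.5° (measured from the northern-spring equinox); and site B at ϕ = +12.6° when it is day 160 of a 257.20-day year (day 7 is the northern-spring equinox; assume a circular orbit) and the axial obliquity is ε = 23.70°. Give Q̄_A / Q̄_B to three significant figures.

Q̄_A / Q̄_B ≈ 1.02

— Configuration A (ϕ=-24.7°):
Solar declination: sin δ = sin ε · sin L_s = sin 23.70° × sin 3.5° = 0.02454, so δ = +1.406°.
cos h₀ = −tan(-24.7°) tan(+1.406°) = 0.0113, h₀ = 1.5595 rad.
Bracket: h₀ sin ϕ sin δ + cos ϕ cos δ sin h₀ = 1.5595×-0.41787×0.02454 + 0.90851×0.99970×0.99994 = -0.015992 + 0.908183 = 0.892191.
Q̄ = (S_0/π) × [bracket] = (1432/π) × 0.892191 = 406.68 W/m².
— Configuration B (ϕ=+12.6°):
Solar longitude: L_s = 360° × (160 − 7)/257.20 = 214.152°.
sin δ = sin 23.70° × sin 214.152° = -0.22565, so δ = -13.041°.
cos h₀ = −tan(+12.6°) tan(-13.041°) = 0.0518, h₀ = 1.5190 rad.
Bracket: h₀ sin ϕ sin δ + cos ϕ cos δ sin h₀ = 1.5190×0.21814×-0.22565 + 0.97592×0.97421×0.99866 = -0.074770 + 0.949477 = 0.874707.
Q̄ = (S_0/π) × [bracket] = (1432/π) × 0.874707 = 398.71 W/m².
Ratio Q̄_A / Q̄_B = 406.68 / 398.71 = 1.020.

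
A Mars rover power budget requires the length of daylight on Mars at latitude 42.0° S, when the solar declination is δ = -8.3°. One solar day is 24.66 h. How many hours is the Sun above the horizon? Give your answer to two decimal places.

cos h₀ = −tan ϕ · tan δ = −tan(-42.0°) × tan(-8.300°) = -0.1314, so h₀ = 1.7025 rad = 97.55°.
Daylight = 2h₀/(2π) × 24.66 h = (1.7025/π) × 24.66 = 13.36 h.

13.36 h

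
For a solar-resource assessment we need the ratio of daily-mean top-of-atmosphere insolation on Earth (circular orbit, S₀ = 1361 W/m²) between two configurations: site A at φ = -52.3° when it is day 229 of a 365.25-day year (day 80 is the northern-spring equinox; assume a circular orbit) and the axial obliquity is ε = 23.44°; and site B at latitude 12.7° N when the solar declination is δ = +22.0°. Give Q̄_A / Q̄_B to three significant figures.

— Configuration A (φ=-52.3°):
Solar longitude: λ_s = 360° × (229 − 80)/365.25 = 146.858°.
sin δ = sin 23.44° × sin 146.858° = 0.21748, so δ = +12.561°.
cos H₀ = −tan(-52.3°) tan(+12.561°) = 0.2883, H₀ = 1.2784 rad.
Bracket: H₀ sin φ sin δ + cos φ cos δ sin H₀ = 1.2784×-0.79122×0.21748 + 0.61153×0.97607×0.95755 = -0.219980 + 0.571558 = 0.351578.
Q̄ = (S₀/π) × [bracket] = (1361/π) × 0.351578 = 152.31 W/m².
— Configuration B (φ=+12.7°):
cos H₀ = −tan(+12.7°) tan(+22.000°) = -0.0911, H₀ = 1.6620 rad.
Bracket: H₀ sin φ sin δ + cos φ cos δ sin H₀ = 1.6620×0.21985×0.37461 + 0.97553×0.92718×0.99585 = 0.136879 + 0.900738 = 1.037617.
Q̄ = (S₀/π) × [bracket] = (1361/π) × 1.037617 = 449.52 W/m².
Ratio Q̄_A / Q̄_B = 152.31 / 449.52 = 0.3388.

Q̄_A / Q̄_B ≈ 0.339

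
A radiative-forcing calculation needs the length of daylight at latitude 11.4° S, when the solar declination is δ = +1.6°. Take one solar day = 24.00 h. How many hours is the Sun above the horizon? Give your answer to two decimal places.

cos H₀ = −tan φ · tan δ = −tan(-11.4°) × tan(+1.600°) = 0.0056, so H₀ = 1.5652 rad = 89.68°.
Daylight = 2H₀/(2π) × 24.00 h = (1.5652/π) × 24.00 = 11.96 h.

11.96 h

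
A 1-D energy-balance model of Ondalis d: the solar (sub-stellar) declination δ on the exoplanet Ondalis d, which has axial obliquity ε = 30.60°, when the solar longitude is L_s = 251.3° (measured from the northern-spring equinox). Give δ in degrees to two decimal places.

δ = -28.83°

sin δ = sin ε · sin L_s = sin 30.60° × sin 251.3° = -0.482169.
δ = arcsin(-0.482169) = -28.83°.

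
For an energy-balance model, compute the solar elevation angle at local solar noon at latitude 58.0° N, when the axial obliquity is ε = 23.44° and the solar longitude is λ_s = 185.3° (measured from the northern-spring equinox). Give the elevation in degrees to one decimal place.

Solar declination: sin δ = sin ε · sin λ_s = sin 23.44° × sin 185.3° = -0.03674, so δ = -2.106°.
At local noon the hour angle is zero, so the zenith angle equals |φ − δ| = |+58.0° − (-2.106°)| = 60.106°.
Elevation = 90° − 60.106° = 29.9°.

29.9°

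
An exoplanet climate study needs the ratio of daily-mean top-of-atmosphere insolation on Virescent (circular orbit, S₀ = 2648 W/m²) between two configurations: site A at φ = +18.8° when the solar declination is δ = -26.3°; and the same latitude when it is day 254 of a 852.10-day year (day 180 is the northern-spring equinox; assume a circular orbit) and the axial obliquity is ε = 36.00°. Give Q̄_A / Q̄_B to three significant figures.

— Configuration A (φ=+18.8°):
cos H₀ = −tan(+18.8°) tan(-26.300°) = 0.1682, H₀ = 1.4017 rad.
Bracket: H₀ sin φ sin δ + cos φ cos δ sin H₀ = 1.4017×0.32227×-0.44307 + 0.94665×0.89649×0.98574 = -0.200146 + 0.836560 = 0.636414.
Q̄ = (S₀/π) × [bracket] = (2648/π) × 0.636414 = 536.42 W/m².
— Configuration B (φ=+18.8°):
Solar longitude: λ_s = 360° × (254 − 180)/852.10 = 31.264°.
sin δ = sin 36.00° × sin 31.264° = 0.30505, so δ = +17.761°.
cos H₀ = −tan(+18.8°) tan(+17.761°) = -0.1090, H₀ = 1.6801 rad.
Bracket: H₀ sin φ sin δ + cos φ cos δ sin H₀ = 1.6801×0.32227×0.30505 + 0.94665×0.95234×0.99404 = 0.165168 + 0.896160 = 1.061328.
Q̄ = (S₀/π) × [bracket] = (2648/π) × 1.061328 = 894.58 W/m².
Ratio Q̄_A / Q̄_B = 536.42 / 894.58 = 0.5996.

Q̄_A / Q̄_B ≈ 0.600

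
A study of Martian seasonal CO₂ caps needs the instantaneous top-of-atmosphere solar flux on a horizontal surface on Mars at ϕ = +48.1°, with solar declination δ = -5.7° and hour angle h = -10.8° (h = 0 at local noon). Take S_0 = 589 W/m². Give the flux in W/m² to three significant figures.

cos θ_z = sin ϕ sin δ + cos ϕ cos δ cos h = -0.073925 + 0.652760 = 0.578835.
Flux = S_0 · cos θ_z = 589 × 0.578835 = 340.9 W/m².

341 W/m²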